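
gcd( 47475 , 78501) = 3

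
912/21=304/7=43.43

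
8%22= 8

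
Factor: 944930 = 2^1*5^1*7^1*13499^1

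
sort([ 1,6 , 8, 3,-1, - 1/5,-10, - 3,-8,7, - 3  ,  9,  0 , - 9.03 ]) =[-10, - 9.03 ,-8,-3,  -  3,-1 , - 1/5, 0  ,  1,3,6,  7,8,9]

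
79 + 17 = 96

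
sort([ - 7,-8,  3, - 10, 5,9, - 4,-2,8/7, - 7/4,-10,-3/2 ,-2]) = [  -  10  , - 10, - 8,-7,-4,-2, - 2  , - 7/4, - 3/2,8/7,3,  5,9] 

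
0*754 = 0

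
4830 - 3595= 1235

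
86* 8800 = 756800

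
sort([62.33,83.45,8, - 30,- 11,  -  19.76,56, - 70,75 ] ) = [ - 70, -30, - 19.76,-11, 8, 56, 62.33,75 , 83.45 ]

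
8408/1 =8408=8408.00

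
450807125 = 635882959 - 185075834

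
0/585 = 0 = 0.00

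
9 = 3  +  6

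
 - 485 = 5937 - 6422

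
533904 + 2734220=3268124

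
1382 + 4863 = 6245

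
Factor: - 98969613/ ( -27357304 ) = 2^( - 3)*3^1*13^(  -  1)*19^1*23^(-1)*41^1*11437^( - 1)*42349^1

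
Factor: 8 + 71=79^1 =79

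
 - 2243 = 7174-9417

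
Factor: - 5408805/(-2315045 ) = 1081761/463009 = 3^1*17^1 *139^(-1 )*3331^( - 1)*21211^1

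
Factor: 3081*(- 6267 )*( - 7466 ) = 2^1*3^2*13^1 * 79^1*2089^1 * 3733^1 = 144158209182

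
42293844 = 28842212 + 13451632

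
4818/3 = 1606 = 1606.00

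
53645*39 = 2092155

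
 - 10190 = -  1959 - 8231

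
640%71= 1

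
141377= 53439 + 87938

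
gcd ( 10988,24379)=1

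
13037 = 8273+4764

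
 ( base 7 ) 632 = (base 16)13D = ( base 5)2232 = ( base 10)317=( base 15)162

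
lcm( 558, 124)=1116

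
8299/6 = 1383 + 1/6 = 1383.17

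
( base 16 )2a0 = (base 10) 672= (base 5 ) 10142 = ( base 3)220220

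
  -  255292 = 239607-494899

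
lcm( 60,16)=240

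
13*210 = 2730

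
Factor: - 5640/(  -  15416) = 15/41 = 3^1*5^1*41^( - 1)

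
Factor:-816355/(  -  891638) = 2^(-1) * 5^1*11^(- 1 )*43^1*3797^1*40529^( - 1)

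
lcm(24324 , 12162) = 24324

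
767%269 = 229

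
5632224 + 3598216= 9230440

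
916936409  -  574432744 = 342503665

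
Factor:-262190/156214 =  - 131095/78107 = - 5^1*37^( - 1 )*157^1 * 167^1 * 2111^( - 1 )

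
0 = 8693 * 0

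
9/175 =9/175 = 0.05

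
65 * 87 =5655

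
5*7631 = 38155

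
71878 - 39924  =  31954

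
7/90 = 7/90 = 0.08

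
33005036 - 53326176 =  - 20321140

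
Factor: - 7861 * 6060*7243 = -2^2*3^1 * 5^1*7^1*101^1*1123^1 * 7243^1 = - 345039571380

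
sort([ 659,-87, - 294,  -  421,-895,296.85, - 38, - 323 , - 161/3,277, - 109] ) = [ - 895, - 421,-323, - 294, - 109, - 87,-161/3, - 38,  277, 296.85, 659]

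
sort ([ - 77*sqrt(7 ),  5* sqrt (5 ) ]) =[ - 77 *sqrt( 7 ),5*sqrt (5) ]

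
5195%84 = 71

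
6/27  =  2/9 = 0.22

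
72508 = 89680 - 17172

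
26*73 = 1898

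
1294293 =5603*231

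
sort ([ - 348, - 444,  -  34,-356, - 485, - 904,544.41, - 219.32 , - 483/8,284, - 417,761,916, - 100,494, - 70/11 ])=[ - 904 , - 485, - 444, - 417, - 356 , - 348, - 219.32, - 100, - 483/8, - 34 , - 70/11,284, 494,544.41 , 761, 916 ]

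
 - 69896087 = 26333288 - 96229375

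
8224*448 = 3684352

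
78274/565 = 138  +  304/565 = 138.54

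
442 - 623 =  - 181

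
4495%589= 372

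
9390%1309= 227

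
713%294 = 125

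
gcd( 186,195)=3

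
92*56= 5152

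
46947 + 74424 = 121371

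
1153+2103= 3256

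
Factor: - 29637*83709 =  -2480883633 = - 3^4 * 37^1*71^1*89^1*131^1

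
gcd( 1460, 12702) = 146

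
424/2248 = 53/281 = 0.19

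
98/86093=2/1757 = 0.00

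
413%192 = 29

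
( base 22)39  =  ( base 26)2N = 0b1001011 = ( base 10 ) 75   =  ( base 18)43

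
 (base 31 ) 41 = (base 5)1000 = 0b1111101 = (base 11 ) 104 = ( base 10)125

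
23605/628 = 37 + 369/628 =37.59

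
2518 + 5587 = 8105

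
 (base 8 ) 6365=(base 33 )31H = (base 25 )57h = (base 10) 3317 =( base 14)12cd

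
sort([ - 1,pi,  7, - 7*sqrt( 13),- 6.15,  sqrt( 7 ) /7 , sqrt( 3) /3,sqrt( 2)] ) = [ -7*sqrt( 13 ), - 6.15,- 1,sqrt( 7)/7,sqrt(3)/3,sqrt( 2),pi,7 ] 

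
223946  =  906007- 682061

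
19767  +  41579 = 61346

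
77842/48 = 38921/24 = 1621.71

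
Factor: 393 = 3^1* 131^1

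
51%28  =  23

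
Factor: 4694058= 2^1*3^3*86927^1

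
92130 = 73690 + 18440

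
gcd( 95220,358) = 2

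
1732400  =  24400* 71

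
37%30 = 7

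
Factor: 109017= 3^2*12113^1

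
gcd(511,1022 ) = 511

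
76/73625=4/3875 = 0.00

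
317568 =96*3308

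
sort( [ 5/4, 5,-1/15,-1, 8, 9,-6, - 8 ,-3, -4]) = [-8,-6, - 4,-3,-1, - 1/15, 5/4,5, 8, 9]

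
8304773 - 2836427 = 5468346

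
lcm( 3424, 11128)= 44512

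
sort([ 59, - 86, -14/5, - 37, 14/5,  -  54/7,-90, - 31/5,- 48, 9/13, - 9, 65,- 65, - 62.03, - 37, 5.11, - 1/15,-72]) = [ - 90, - 86, - 72 , - 65 , - 62.03, - 48, - 37, - 37, - 9, - 54/7, - 31/5, - 14/5, - 1/15, 9/13,14/5, 5.11, 59, 65 ] 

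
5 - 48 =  - 43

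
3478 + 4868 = 8346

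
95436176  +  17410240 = 112846416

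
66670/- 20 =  - 3334 + 1/2 = -  3333.50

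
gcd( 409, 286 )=1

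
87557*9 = 788013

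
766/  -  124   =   - 383/62 = - 6.18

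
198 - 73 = 125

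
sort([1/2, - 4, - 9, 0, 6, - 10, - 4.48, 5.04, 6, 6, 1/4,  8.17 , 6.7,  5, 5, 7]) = [-10, - 9, - 4.48,-4 , 0,1/4, 1/2,5,5, 5.04,6,6, 6,  6.7,7,  8.17]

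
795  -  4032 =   -  3237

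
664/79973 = 664/79973 = 0.01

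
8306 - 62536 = - 54230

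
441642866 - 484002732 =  - 42359866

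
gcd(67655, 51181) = 1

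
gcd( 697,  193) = 1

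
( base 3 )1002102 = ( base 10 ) 794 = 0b1100011010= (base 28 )10a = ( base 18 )282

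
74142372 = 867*85516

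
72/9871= 72/9871 = 0.01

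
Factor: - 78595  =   - 5^1*11^1  *  1429^1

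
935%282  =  89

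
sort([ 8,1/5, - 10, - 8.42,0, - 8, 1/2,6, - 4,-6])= [ - 10, - 8.42,-8,  -  6, - 4, 0,1/5, 1/2,6, 8]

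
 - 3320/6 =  - 1660/3=   - 553.33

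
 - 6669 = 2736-9405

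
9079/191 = 9079/191 = 47.53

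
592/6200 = 74/775 = 0.10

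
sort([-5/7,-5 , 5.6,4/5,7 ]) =[ - 5,-5/7, 4/5, 5.6 , 7]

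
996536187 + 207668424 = 1204204611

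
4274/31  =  137 + 27/31=137.87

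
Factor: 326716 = 2^2*13^1  *  61^1*103^1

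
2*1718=3436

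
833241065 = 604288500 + 228952565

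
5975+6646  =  12621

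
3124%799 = 727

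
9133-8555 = 578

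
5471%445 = 131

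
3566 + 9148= 12714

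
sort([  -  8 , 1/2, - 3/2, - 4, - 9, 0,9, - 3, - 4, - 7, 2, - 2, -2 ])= [  -  9  ,-8, - 7,-4, - 4, - 3, - 2, - 2, - 3/2, 0, 1/2, 2, 9] 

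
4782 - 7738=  - 2956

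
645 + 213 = 858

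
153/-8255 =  -153/8255  =  -  0.02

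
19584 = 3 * 6528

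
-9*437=-3933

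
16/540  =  4/135=0.03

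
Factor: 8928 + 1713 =3^1*3547^1 = 10641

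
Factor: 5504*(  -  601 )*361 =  - 1194153344 = - 2^7*19^2*43^1 * 601^1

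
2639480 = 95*27784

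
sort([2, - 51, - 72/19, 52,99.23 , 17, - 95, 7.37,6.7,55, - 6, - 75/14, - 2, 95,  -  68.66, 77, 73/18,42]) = [ - 95, - 68.66, - 51, - 6, - 75/14,-72/19,-2 , 2 , 73/18, 6.7, 7.37 , 17, 42, 52, 55, 77,95,99.23]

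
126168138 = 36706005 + 89462133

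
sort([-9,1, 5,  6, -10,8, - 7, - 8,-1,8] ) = [  -  10, - 9,-8,- 7 , - 1,1,5, 6,  8, 8 ] 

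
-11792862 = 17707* ( - 666 ) 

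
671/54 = 671/54 = 12.43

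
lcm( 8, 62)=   248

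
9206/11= 836  +  10/11  =  836.91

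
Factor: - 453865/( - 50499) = 3^( - 2)*5^1*31^( - 1)*43^1*181^ ( - 1)*2111^1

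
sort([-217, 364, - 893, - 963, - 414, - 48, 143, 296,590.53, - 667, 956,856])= [ - 963  , - 893, - 667 , - 414, - 217,-48, 143, 296, 364, 590.53,  856,956 ] 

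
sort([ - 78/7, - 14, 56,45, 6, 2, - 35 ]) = [ - 35, - 14 , - 78/7, 2, 6, 45, 56 ] 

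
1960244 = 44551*44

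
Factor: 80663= 11^1*7333^1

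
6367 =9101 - 2734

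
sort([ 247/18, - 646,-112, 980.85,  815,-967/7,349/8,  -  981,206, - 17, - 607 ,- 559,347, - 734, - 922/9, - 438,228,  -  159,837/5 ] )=[ - 981,  -  734, - 646, - 607, - 559, - 438, - 159, - 967/7, - 112, - 922/9, - 17, 247/18,349/8 , 837/5,206,228, 347,  815,980.85] 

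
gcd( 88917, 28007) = 1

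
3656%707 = 121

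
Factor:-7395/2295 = -3^( - 2)*29^1 = -  29/9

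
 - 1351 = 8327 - 9678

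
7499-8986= - 1487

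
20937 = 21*997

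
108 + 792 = 900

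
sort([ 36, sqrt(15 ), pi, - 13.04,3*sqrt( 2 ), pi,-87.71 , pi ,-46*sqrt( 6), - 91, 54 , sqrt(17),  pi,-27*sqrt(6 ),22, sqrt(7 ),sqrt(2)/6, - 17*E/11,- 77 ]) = [ - 46*sqrt( 6),  -  91 ,-87.71, - 77,-27*sqrt( 6), - 13.04, - 17*E/11, sqrt(2)/6, sqrt( 7),pi,  pi, pi, pi, sqrt( 15 ), sqrt( 17), 3*sqrt(2), 22, 36, 54] 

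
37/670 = 37/670 = 0.06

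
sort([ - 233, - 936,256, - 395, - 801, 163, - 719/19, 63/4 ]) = [ - 936,-801,- 395, - 233, - 719/19, 63/4, 163,  256 ] 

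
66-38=28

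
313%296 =17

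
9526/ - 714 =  - 4763/357= - 13.34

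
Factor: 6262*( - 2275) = -2^1*5^2*7^1 * 13^1*31^1 *101^1 = - 14246050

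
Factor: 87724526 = 2^1*83^2*6367^1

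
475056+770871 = 1245927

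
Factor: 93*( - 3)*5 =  - 1395 = - 3^2*5^1 * 31^1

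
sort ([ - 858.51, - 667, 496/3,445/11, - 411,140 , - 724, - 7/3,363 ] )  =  [ - 858.51, - 724 , - 667, - 411, - 7/3, 445/11,  140, 496/3, 363 ] 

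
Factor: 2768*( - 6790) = -2^5*5^1 * 7^1*97^1*173^1=- 18794720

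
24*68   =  1632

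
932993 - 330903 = 602090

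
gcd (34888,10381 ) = 7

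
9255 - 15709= -6454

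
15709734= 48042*327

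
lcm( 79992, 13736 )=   1359864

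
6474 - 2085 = 4389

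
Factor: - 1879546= -2^1 *939773^1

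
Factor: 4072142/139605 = 2^1*3^( - 1 )*5^( - 1) * 41^( - 1)*227^(-1 )*2036071^1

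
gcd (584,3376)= 8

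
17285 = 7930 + 9355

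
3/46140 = 1/15380 = 0.00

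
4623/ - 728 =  - 7  +  473/728 = - 6.35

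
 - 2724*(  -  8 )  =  21792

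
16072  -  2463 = 13609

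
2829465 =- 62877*( - 45) 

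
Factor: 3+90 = 93  =  3^1*31^1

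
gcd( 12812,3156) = 4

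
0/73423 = 0 = 0.00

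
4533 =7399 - 2866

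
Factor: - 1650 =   -  2^1*3^1*5^2*11^1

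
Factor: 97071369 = 3^1*32357123^1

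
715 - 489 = 226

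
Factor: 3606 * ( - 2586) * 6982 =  - 2^3 * 3^2*431^1*601^1*3491^1 = - 65107959912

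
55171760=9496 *5810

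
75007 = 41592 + 33415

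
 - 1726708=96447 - 1823155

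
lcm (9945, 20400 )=795600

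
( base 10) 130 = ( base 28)4i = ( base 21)64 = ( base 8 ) 202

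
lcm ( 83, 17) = 1411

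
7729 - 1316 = 6413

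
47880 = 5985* 8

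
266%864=266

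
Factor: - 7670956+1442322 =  -6228634= - 2^1 * 3114317^1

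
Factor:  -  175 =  -5^2*7^1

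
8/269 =8/269 = 0.03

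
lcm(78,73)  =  5694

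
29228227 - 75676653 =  - 46448426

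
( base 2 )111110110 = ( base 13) 2C8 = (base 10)502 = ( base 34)EQ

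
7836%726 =576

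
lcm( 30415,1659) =91245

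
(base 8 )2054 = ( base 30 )15i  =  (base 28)1a4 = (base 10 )1068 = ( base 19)2I4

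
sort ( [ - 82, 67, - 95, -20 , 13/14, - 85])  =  [ -95, - 85,- 82, - 20,13/14, 67]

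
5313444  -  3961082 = 1352362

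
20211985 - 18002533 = 2209452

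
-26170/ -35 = 747 + 5/7 = 747.71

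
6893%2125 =518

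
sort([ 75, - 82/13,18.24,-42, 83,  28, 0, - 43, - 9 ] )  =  [- 43, - 42, - 9,-82/13, 0, 18.24, 28,75,83] 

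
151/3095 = 151/3095 = 0.05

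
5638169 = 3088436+2549733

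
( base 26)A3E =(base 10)6852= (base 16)1AC4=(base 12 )3b70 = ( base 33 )69L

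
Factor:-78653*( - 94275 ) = 3^2*5^2 * 419^1*78653^1 = 7415011575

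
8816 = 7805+1011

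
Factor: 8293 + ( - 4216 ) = 3^3*151^1  =  4077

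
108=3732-3624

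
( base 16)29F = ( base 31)lk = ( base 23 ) 164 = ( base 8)1237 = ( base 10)671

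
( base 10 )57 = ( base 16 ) 39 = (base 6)133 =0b111001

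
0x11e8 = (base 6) 33120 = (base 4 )1013220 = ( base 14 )1956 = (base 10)4584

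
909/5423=909/5423 = 0.17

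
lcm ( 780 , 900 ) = 11700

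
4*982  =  3928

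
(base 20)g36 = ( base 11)4949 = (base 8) 14502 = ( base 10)6466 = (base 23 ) c53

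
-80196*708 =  - 56778768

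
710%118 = 2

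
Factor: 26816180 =2^2 * 5^1*109^1*12301^1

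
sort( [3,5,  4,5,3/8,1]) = [ 3/8, 1,3 , 4,5,  5]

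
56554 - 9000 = 47554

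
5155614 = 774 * 6661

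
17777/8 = 2222 +1/8 = 2222.12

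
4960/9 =551 + 1/9 = 551.11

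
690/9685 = 138/1937 = 0.07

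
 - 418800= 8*( - 52350 ) 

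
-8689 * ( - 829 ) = 7203181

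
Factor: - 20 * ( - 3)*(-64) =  - 2^8*3^1*5^1 = -3840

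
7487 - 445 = 7042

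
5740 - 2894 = 2846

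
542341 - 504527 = 37814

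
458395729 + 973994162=1432389891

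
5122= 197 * 26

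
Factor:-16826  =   - 2^1*47^1*179^1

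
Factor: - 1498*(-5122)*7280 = 55857663680 = 2^6 *5^1*7^2*13^2*107^1*197^1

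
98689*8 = 789512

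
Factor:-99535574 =-2^1*49767787^1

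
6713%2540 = 1633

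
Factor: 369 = 3^2*41^1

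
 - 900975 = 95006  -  995981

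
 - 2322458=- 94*24707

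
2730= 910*3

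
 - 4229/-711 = 5 + 674/711=5.95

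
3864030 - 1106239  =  2757791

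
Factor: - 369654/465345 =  - 123218/155115 = - 2^1*3^( - 4 ) * 5^( - 1 )*383^( - 1)*61609^1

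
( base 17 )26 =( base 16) 28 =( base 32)18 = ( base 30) 1A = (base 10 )40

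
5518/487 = 5518/487 = 11.33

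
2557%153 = 109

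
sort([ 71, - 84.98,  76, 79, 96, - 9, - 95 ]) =[  -  95, - 84.98, - 9,71,76, 79,96 ]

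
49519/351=141 + 28/351 = 141.08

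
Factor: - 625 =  - 5^4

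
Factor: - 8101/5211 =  - 3^( - 3 )*193^( - 1 ) * 8101^1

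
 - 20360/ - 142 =10180/71 = 143.38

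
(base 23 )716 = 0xE94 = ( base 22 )7fe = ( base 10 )3732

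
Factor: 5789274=2^1 * 3^1 * 964879^1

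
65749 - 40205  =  25544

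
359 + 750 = 1109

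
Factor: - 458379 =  - 3^4*5659^1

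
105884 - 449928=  - 344044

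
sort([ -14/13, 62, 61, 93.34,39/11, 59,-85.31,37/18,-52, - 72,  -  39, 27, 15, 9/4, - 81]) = [-85.31,  -  81,-72,-52,-39,  -  14/13, 37/18 , 9/4, 39/11, 15, 27, 59,61,62, 93.34] 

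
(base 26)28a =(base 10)1570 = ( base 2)11000100010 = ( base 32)1H2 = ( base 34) 1C6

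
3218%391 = 90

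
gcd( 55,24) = 1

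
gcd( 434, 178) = 2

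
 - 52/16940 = - 13/4235 = - 0.00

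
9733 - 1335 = 8398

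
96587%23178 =3875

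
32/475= 32/475 = 0.07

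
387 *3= 1161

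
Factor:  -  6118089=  - 3^1*149^1*13687^1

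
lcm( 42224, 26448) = 2406768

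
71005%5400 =805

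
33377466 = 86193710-52816244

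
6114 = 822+5292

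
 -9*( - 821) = 7389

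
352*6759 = 2379168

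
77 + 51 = 128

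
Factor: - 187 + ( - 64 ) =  - 251= - 251^1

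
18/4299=6/1433 =0.00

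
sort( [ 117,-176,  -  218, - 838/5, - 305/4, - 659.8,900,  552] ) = [ - 659.8, - 218, - 176,-838/5  ,-305/4,117, 552,900]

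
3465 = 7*495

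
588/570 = 1 + 3/95 = 1.03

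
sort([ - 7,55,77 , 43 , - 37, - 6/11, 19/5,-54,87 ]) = [ - 54 ,-37,  -  7,- 6/11 , 19/5, 43, 55 , 77, 87 ]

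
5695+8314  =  14009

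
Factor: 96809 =131^1*739^1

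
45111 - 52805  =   - 7694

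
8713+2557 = 11270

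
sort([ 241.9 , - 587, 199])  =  [ - 587,199,241.9]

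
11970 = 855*14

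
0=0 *13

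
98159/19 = 5166+ 5/19 = 5166.26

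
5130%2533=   64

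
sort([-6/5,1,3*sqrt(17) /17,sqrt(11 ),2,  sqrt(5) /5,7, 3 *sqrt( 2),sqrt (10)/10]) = [ - 6/5,sqrt( 10 )/10, sqrt(5 )/5,3*sqrt(17) /17,1,2,sqrt( 11),3*sqrt(2), 7 ]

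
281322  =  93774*3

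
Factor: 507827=507827^1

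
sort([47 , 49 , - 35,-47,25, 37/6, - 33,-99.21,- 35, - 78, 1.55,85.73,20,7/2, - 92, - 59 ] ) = [ - 99.21, - 92, - 78, - 59, - 47, - 35, - 35,-33,1.55,7/2,37/6,20 , 25, 47,49 , 85.73]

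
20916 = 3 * 6972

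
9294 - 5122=4172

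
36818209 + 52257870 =89076079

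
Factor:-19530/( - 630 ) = 31^1 = 31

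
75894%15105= 369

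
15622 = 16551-929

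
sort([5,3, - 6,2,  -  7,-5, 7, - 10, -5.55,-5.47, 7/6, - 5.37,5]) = [  -  10, - 7 , - 6,  -  5.55, - 5.47,- 5.37,- 5 , 7/6,2,3, 5,5,7] 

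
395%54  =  17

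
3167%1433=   301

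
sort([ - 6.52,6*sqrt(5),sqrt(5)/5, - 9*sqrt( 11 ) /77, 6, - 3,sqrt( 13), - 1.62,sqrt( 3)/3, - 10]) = [ - 10 ,- 6.52, - 3,  -  1.62, - 9*sqrt (11)/77, sqrt(5 )/5,sqrt(3) /3, sqrt(13 ) , 6, 6*sqrt( 5)]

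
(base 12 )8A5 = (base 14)673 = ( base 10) 1277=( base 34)13j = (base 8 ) 2375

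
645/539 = 645/539 = 1.20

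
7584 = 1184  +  6400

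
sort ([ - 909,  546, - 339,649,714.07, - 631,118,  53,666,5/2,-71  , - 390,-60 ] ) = [-909 , - 631, - 390,  -  339 , - 71,-60, 5/2,53,118, 546,649,  666, 714.07 ] 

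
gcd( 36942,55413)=18471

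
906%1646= 906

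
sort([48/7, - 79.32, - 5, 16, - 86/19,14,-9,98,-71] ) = [-79.32, - 71, - 9,  -  5, - 86/19 , 48/7, 14, 16,  98 ] 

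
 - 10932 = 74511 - 85443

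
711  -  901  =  -190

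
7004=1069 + 5935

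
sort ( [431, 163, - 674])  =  [ - 674, 163,431] 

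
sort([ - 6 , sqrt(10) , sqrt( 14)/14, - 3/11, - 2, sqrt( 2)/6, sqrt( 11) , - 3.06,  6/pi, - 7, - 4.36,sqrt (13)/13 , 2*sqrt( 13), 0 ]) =[ - 7, - 6, - 4.36, - 3.06, - 2, - 3/11 , 0 , sqrt( 2)/6, sqrt ( 14 ) /14, sqrt( 13) /13, 6/pi, sqrt( 10 ) , sqrt(  11 ),2 *sqrt(13 ) ] 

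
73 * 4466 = 326018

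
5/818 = 5/818 = 0.01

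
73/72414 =73/72414 = 0.00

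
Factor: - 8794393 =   -  8794393^1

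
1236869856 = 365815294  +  871054562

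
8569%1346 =493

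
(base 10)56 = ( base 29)1r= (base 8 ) 70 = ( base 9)62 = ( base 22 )2C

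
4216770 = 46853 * 90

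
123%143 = 123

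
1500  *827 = 1240500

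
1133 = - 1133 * (-1) 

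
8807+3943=12750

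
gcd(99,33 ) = 33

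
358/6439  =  358/6439 = 0.06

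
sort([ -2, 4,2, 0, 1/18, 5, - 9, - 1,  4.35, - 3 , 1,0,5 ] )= [-9, - 3, - 2, - 1, 0, 0,  1/18, 1, 2, 4,  4.35,  5 , 5 ] 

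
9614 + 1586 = 11200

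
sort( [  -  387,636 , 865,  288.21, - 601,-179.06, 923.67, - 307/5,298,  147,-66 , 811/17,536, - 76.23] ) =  [-601, - 387, - 179.06, - 76.23, - 66,  -  307/5,  811/17 , 147,  288.21,298,536, 636,  865,923.67 ] 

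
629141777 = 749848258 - 120706481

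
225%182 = 43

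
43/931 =43/931 = 0.05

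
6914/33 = 6914/33 = 209.52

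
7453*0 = 0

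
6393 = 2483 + 3910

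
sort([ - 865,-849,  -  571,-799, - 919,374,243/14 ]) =[ - 919 , - 865, - 849, -799,-571, 243/14, 374 ]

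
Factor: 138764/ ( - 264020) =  - 113/215 =- 5^(-1 )*43^( - 1)*113^1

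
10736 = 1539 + 9197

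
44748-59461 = - 14713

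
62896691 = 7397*8503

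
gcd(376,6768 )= 376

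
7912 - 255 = 7657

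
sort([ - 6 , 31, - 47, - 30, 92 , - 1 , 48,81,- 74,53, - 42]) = [-74, - 47, - 42, - 30,-6,-1,31 , 48,53, 81,92 ] 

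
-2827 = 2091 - 4918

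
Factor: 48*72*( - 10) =- 2^8 * 3^3*5^1 =- 34560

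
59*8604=507636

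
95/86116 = 95/86116=0.00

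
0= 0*452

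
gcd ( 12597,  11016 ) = 51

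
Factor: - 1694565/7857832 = - 2^(-3)*3^2*5^1* 227^( - 1 )*4327^( - 1 )*37657^1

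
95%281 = 95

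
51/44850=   17/14950 = 0.00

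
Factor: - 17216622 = - 2^1  *3^2*19^1*50341^1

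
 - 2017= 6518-8535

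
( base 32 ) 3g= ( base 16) 70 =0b1110000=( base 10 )112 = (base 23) 4K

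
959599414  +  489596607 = 1449196021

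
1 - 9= - 8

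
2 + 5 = 7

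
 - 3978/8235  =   - 1  +  473/915 = -0.48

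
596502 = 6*99417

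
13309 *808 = 10753672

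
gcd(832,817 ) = 1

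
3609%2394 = 1215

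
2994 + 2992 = 5986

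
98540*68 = 6700720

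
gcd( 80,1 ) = 1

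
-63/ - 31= 2 +1/31 = 2.03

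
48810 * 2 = 97620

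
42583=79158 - 36575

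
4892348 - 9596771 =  - 4704423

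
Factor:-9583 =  - 7^1*37^2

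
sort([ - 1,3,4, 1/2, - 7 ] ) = [ - 7,-1,1/2,3,4]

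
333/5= 66 + 3/5 = 66.60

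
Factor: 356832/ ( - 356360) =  - 756/755 = - 2^2  *  3^3 * 5^( - 1)  *7^1*151^( - 1 ) 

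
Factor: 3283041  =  3^1*139^1*7873^1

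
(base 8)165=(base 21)5C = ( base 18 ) 69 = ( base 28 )45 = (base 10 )117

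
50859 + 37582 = 88441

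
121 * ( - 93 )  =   - 11253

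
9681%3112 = 345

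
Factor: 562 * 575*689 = 2^1*5^2*13^1*23^1*53^1*281^1 =222650350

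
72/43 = 1 + 29/43= 1.67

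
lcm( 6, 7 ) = 42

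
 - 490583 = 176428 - 667011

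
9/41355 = 1/4595  =  0.00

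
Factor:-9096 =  - 2^3*3^1*379^1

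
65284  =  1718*38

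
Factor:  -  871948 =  - 2^2*7^1 * 11^1 * 19^1*149^1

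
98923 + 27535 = 126458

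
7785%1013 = 694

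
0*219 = 0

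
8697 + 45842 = 54539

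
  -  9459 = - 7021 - 2438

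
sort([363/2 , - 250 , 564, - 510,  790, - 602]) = [ - 602, - 510,- 250,363/2,  564,790 ] 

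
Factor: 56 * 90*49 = 246960 = 2^4*3^2*5^1*7^3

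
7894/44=3947/22 = 179.41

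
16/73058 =8/36529 = 0.00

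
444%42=24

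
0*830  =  0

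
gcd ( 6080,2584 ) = 152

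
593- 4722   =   - 4129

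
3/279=1/93 = 0.01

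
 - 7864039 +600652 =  - 7263387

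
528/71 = 7+31/71 =7.44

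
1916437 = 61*31417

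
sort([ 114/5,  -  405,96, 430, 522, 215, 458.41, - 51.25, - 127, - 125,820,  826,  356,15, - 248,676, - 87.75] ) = [ - 405, - 248, - 127, - 125, - 87.75, - 51.25, 15 , 114/5, 96, 215, 356, 430  ,  458.41,522, 676, 820,826 ]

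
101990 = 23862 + 78128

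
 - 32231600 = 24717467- 56949067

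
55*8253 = 453915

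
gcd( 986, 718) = 2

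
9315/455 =20 + 43/91  =  20.47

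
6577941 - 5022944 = 1554997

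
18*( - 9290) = -167220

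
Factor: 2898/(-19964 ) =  - 2^(-1 )*3^2*31^( - 1 ) =- 9/62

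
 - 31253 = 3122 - 34375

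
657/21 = 219/7 =31.29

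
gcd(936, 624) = 312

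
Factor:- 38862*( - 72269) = 2808517878 = 2^1 * 3^2*  17^1* 127^1 *72269^1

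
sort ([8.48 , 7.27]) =[ 7.27,8.48]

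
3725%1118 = 371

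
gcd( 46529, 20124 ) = 1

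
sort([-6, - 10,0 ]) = [ - 10, - 6,0]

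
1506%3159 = 1506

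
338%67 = 3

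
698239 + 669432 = 1367671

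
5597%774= 179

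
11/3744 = 11/3744  =  0.00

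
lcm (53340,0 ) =0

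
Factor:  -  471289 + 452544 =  - 18745 = - 5^1*23^1*163^1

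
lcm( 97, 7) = 679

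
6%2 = 0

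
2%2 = 0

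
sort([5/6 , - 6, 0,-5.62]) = [  -  6,-5.62,0, 5/6 ] 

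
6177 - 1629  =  4548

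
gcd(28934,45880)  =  74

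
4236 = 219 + 4017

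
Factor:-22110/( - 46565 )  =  66/139  =  2^1*3^1*11^1*139^( - 1)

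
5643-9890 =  -4247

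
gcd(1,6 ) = 1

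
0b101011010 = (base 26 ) D8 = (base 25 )dl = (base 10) 346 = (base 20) h6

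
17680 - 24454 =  - 6774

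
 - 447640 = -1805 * 248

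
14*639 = 8946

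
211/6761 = 211/6761 =0.03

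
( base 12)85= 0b1100101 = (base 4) 1211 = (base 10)101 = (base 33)32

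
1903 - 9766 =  - 7863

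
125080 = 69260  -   - 55820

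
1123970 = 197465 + 926505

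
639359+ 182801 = 822160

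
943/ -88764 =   -  1 + 87821/88764 = -0.01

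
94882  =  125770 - 30888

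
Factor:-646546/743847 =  - 2^1*3^ ( - 1)*13^( - 1)*19073^( - 1)*323273^1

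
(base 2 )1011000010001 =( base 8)13021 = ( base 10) 5649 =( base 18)h7f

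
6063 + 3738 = 9801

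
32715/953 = 32715/953 = 34.33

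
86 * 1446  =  124356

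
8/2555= 8/2555 = 0.00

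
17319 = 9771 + 7548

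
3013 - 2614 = 399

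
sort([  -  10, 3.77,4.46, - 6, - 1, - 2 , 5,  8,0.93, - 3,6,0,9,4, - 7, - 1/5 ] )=[  -  10, - 7, - 6, - 3, -2, - 1,-1/5 , 0,0.93,3.77 , 4, 4.46, 5, 6,8, 9]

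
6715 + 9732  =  16447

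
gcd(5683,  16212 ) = 1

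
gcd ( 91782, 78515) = 1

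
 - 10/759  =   - 1 + 749/759 = - 0.01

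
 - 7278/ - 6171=2426/2057=1.18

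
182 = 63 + 119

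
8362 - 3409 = 4953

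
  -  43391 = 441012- 484403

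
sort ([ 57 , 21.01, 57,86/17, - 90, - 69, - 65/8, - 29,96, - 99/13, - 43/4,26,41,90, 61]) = [ - 90, -69, - 29 , - 43/4, - 65/8, - 99/13,86/17, 21.01,26,  41,57,  57,61,90,96]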